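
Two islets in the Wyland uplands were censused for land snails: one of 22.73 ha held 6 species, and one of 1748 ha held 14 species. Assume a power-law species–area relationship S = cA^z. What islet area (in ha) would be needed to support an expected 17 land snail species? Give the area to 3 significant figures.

z = ln(14/6) / ln(1748/22.73) = 0.8473 / 4.3425 = 0.1951
c = 6 / 22.73^0.1951 = 6 / 1.839 = 3.262
A = (17/3.262)^(1/0.1951) ⇒ ln A = ln(5.212)/0.1951 = 8.4613
A = e^8.4613 ≈ 4728 ha

4730 ha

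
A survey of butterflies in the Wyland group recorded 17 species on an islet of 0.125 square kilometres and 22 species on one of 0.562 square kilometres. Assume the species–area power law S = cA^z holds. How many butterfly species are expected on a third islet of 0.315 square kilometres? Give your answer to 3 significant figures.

z = ln(22/17) / ln(0.562/0.125) = 0.2578 / 1.5032 = 0.1715
c = 17 / 0.125^0.1715 = 17 / 0.7 = 24.29
S₃ = 24.29 × 0.315^0.1715 = 24.29 × 0.8203 ≈ 19.92

19.9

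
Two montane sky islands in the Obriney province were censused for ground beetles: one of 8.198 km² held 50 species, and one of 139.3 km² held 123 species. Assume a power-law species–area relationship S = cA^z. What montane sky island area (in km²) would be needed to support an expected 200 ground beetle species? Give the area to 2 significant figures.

z = ln(123/50) / ln(139.3/8.198) = 0.9002 / 2.8327 = 0.3178
c = 50 / 8.198^0.3178 = 50 / 1.951 = 25.62
A = (200/25.62)^(1/0.3178) ⇒ ln A = ln(7.806)/0.3178 = 6.4665
A = e^6.4665 ≈ 643.2 km²

640 km²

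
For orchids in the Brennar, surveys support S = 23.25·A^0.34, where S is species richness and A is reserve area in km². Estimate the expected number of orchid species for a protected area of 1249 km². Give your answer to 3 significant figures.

263

S = 23.25 × 1249^0.34 = 23.25 × 11.29 ≈ 262.6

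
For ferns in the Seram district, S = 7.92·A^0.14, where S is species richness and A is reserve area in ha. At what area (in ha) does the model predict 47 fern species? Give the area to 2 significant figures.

47 = 7.92 × A^0.14  ⇒  A^0.14 = 47/7.92 = 5.934
ln A = ln(5.934) / 0.14 = 1.7808 / 0.14 = 12.7197
A = e^12.7197 ≈ 334265 ha

330000 ha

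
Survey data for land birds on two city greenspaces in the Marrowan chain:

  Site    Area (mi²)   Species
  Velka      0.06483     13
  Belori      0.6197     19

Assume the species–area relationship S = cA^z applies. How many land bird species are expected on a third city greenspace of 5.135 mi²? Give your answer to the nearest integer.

27

z = ln(19/13) / ln(0.6197/0.06483) = 0.3795 / 2.2575 = 0.1681
c = 13 / 0.06483^0.1681 = 13 / 0.6313 = 20.59
S₃ = 20.59 × 5.135^0.1681 = 20.59 × 1.317 ≈ 27.11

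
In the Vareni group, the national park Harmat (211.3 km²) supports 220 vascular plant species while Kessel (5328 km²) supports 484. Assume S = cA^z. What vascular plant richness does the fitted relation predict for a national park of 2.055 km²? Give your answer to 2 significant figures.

z = ln(484/220) / ln(5328/211.3) = 0.7885 / 3.2275 = 0.2443
c = 220 / 211.3^0.2443 = 220 / 3.698 = 59.49
S₃ = 59.49 × 2.055^0.2443 = 59.49 × 1.192 ≈ 70.94

71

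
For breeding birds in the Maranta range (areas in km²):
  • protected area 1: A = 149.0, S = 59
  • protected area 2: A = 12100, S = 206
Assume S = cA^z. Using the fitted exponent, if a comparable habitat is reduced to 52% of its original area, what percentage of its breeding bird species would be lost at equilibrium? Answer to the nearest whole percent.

z = ln(206/59) / ln(12100/149) = 1.2503 / 4.3970 = 0.2844
S_new/S_old = (A_new/A_old)^z = 0.52^0.2844 = exp(0.2844 × -0.6539) = 0.8303
Fraction lost = 1 − 0.8303 = 0.1697

17%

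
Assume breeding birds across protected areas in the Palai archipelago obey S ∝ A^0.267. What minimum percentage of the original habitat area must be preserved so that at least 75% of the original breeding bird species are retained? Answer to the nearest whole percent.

34%

Need (A_new/A_old)^0.267 = 0.75, so A_new/A_old = 0.75^(1/0.267) = 0.75^3.745
ln(A_new/A_old) = ln 0.75 / 0.267 = -0.2877 / 0.267 = -1.0775
A_new/A_old = e^-1.0775 ≈ 0.3405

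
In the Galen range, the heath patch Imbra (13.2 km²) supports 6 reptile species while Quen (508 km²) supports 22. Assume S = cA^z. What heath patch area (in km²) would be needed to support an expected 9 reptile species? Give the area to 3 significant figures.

41.2 km²

z = ln(22/6) / ln(508/13.2) = 1.2993 / 3.6503 = 0.3559
c = 6 / 13.2^0.3559 = 6 / 2.505 = 2.395
A = (9/2.395)^(1/0.3559) ⇒ ln A = ln(3.758)/0.3559 = 3.7193
A = e^3.7193 ≈ 41.24 km²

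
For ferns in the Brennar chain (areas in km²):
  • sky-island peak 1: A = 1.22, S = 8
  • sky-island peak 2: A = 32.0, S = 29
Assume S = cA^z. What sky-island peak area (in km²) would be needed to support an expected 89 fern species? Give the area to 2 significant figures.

550 km²

z = ln(29/8) / ln(32/1.22) = 1.2879 / 3.2669 = 0.3942
c = 8 / 1.22^0.3942 = 8 / 1.082 = 7.397
A = (89/7.397)^(1/0.3942) ⇒ ln A = ln(12.03)/0.3942 = 6.3102
A = e^6.3102 ≈ 550.2 km²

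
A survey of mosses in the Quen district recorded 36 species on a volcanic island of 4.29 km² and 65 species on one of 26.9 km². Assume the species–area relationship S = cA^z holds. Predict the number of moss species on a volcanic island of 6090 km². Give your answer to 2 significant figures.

370

z = ln(65/36) / ln(26.9/4.29) = 0.5909 / 1.8358 = 0.3219
c = 36 / 4.29^0.3219 = 36 / 1.598 = 22.53
S₃ = 22.53 × 6090^0.3219 = 22.53 × 16.52 ≈ 372.2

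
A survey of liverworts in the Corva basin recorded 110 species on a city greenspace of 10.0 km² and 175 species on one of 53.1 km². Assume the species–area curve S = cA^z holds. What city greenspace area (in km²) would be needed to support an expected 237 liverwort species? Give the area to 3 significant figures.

z = ln(175/110) / ln(53.1/10) = 0.4643 / 1.6696 = 0.2781
c = 110 / 10^0.2781 = 110 / 1.897 = 57.98
A = (237/57.98)^(1/0.2781) ⇒ ln A = ln(4.087)/0.2781 = 5.0627
A = e^5.0627 ≈ 158 km²

158 km²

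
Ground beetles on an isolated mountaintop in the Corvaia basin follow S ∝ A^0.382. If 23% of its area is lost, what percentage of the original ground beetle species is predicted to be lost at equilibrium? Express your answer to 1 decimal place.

9.5%

S_new/S_old = (A_new/A_old)^z = 0.77^0.382
= exp(0.382 × ln 0.77) = exp(0.382 × -0.2614) = exp(-0.0998) ≈ 0.905
Fraction lost = 1 − 0.905 = 0.09502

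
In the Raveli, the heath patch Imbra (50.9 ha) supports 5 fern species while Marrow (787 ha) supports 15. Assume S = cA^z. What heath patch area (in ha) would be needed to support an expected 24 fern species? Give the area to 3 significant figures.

2540 ha

z = ln(15/5) / ln(787/50.9) = 1.0986 / 2.7384 = 0.4012
c = 5 / 50.9^0.4012 = 5 / 4.839 = 1.033
A = (24/1.033)^(1/0.4012) ⇒ ln A = ln(23.23)/0.4012 = 7.8397
A = e^7.8397 ≈ 2540 ha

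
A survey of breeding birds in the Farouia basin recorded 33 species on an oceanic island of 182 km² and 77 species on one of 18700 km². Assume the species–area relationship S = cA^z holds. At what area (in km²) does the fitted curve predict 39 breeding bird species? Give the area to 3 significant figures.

454 km²

z = ln(77/33) / ln(18700/182) = 0.8473 / 4.6323 = 0.1829
c = 33 / 182^0.1829 = 33 / 2.591 = 12.74
A = (39/12.74)^(1/0.1829) ⇒ ln A = ln(3.062)/0.1829 = 6.1173
A = e^6.1173 ≈ 453.6 km²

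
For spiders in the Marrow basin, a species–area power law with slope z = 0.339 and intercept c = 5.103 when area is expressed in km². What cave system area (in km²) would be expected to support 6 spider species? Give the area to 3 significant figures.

1.61 km²

6 = 5.103 × A^0.339  ⇒  A^0.339 = 6/5.103 = 1.176
ln A = ln(1.176) / 0.339 = 0.1619 / 0.339 = 0.4777
A = e^0.4777 ≈ 1.612 km²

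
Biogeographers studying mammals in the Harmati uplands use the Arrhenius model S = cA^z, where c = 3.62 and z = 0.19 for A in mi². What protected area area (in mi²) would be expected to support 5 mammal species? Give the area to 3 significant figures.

5.47 mi²

5 = 3.62 × A^0.19  ⇒  A^0.19 = 5/3.62 = 1.381
ln A = ln(1.381) / 0.19 = 0.3230 / 0.19 = 1.6998
A = e^1.6998 ≈ 5.473 mi²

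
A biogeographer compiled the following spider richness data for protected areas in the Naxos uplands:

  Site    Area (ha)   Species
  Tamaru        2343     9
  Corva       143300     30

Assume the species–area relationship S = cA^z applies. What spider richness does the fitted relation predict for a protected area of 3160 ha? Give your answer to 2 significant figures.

z = ln(30/9) / ln(143300/2343) = 1.2040 / 4.1135 = 0.2927
c = 9 / 2343^0.2927 = 9 / 9.689 = 0.9289
S₃ = 0.9289 × 3160^0.2927 = 0.9289 × 10.58 ≈ 9.824

9.8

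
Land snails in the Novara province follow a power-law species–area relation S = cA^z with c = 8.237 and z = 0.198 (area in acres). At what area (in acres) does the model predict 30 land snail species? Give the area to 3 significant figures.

684 acres

30 = 8.237 × A^0.198  ⇒  A^0.198 = 30/8.237 = 3.642
ln A = ln(3.642) / 0.198 = 1.2926 / 0.198 = 6.5281
A = e^6.5281 ≈ 684.1 acres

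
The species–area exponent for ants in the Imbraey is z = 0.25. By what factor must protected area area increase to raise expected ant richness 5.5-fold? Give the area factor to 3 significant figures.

(A₂/A₁)^0.25 = 5.5, so A₂/A₁ = 5.5^(1/0.25) = 5.5^4
ln(A₂/A₁) = ln 5.5 / 0.25 = 1.7047 / 0.25 = 6.8190
A₂/A₁ = e^6.8190 ≈ 915.1

915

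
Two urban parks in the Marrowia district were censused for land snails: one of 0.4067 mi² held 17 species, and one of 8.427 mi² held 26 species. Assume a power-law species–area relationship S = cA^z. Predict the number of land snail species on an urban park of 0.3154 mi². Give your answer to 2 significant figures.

z = ln(26/17) / ln(8.427/0.4067) = 0.4249 / 3.0311 = 0.1402
c = 17 / 0.4067^0.1402 = 17 / 0.8815 = 19.28
S₃ = 19.28 × 0.3154^0.1402 = 19.28 × 0.8507 ≈ 16.4

16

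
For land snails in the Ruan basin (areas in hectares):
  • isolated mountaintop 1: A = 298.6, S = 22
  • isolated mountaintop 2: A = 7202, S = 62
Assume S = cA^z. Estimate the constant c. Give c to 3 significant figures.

z = ln(S₂/S₁) / ln(A₂/A₁) = ln(62/22) / ln(7202/298.6) = 1.0361 / 3.1830 = 0.3255
c = S₁ / A₁^z = 22 / 298.6^0.3255 = 22 / 6.392 = 3.442

3.44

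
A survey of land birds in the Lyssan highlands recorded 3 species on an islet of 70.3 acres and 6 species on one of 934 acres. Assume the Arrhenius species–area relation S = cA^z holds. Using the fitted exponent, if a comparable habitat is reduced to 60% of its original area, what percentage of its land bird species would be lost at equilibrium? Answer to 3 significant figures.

z = ln(6/3) / ln(934/70.3) = 0.6931 / 2.5867 = 0.2680
S_new/S_old = (A_new/A_old)^z = 0.6^0.2680 = exp(0.2680 × -0.5108) = 0.8721
Fraction lost = 1 − 0.8721 = 0.1279

12.8%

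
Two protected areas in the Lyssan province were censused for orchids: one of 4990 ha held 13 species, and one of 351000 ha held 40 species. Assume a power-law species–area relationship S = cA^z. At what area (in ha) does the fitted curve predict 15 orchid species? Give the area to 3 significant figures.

8580 ha

z = ln(40/13) / ln(351000/4990) = 1.1239 / 4.2534 = 0.2642
c = 13 / 4990^0.2642 = 13 / 9.489 = 1.37
A = (15/1.37)^(1/0.2642) ⇒ ln A = ln(10.95)/0.2642 = 9.0567
A = e^9.0567 ≈ 8576 ha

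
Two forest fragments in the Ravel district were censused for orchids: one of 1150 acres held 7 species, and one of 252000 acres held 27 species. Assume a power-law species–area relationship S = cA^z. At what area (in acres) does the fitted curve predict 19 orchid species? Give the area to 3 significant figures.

62000 acres

z = ln(27/7) / ln(252000/1150) = 1.3499 / 5.3897 = 0.2505
c = 7 / 1150^0.2505 = 7 / 5.843 = 1.198
A = (19/1.198)^(1/0.2505) ⇒ ln A = ln(15.86)/0.2505 = 11.0342
A = e^11.0342 ≈ 61958 acres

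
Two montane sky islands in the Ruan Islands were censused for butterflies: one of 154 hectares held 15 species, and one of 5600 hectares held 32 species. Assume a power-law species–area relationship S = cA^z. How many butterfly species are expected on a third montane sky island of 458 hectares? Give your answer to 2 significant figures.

19

z = ln(32/15) / ln(5600/154) = 0.7577 / 3.5936 = 0.2108
c = 15 / 154^0.2108 = 15 / 2.892 = 5.186
S₃ = 5.186 × 458^0.2108 = 5.186 × 3.639 ≈ 18.88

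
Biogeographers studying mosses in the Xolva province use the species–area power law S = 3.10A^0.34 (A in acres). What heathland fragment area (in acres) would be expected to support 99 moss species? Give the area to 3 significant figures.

99 = 3.1 × A^0.34  ⇒  A^0.34 = 99/3.1 = 31.94
ln A = ln(31.94) / 0.34 = 3.4637 / 0.34 = 10.1874
A = e^10.1874 ≈ 26566 acres

26600 acres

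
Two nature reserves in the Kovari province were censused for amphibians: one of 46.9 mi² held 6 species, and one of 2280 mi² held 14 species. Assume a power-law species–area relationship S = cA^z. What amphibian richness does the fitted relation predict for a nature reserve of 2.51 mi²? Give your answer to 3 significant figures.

z = ln(14/6) / ln(2280/46.9) = 0.8473 / 3.8839 = 0.2182
c = 6 / 46.9^0.2182 = 6 / 2.315 = 2.592
S₃ = 2.592 × 2.51^0.2182 = 2.592 × 1.222 ≈ 3.168

3.17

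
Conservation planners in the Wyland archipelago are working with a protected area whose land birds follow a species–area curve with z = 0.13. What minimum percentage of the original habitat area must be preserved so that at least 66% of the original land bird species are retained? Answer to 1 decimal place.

4.1%

Need (A_new/A_old)^0.13 = 0.66, so A_new/A_old = 0.66^(1/0.13) = 0.66^7.692
ln(A_new/A_old) = ln 0.66 / 0.13 = -0.4155 / 0.13 = -3.1963
A_new/A_old = e^-3.1963 ≈ 0.04091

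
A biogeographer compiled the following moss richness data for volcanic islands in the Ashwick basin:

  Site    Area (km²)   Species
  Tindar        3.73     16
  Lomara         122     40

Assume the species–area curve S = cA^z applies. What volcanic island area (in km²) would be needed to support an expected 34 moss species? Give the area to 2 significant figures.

z = ln(40/16) / ln(122/3.73) = 0.9163 / 3.4876 = 0.2627
c = 16 / 3.73^0.2627 = 16 / 1.413 = 11.32
A = (34/11.32)^(1/0.2627) ⇒ ln A = ln(3.003)/0.2627 = 4.1854
A = e^4.1854 ≈ 65.72 km²

66 km²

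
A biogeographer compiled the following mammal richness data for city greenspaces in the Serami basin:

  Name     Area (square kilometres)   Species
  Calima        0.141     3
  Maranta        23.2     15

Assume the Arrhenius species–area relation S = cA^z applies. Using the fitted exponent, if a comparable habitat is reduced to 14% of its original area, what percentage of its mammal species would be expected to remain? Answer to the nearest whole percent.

54%

z = ln(15/3) / ln(23.2/0.141) = 1.6094 / 5.1031 = 0.3154
S_new/S_old = (A_new/A_old)^z = 0.14^0.3154 = exp(0.3154 × -1.9661) = 0.5379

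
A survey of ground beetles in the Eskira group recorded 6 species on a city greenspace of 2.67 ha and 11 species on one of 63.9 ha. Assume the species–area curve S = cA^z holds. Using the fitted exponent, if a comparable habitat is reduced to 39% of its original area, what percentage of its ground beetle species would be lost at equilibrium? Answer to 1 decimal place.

z = ln(11/6) / ln(63.9/2.67) = 0.6061 / 3.1752 = 0.1909
S_new/S_old = (A_new/A_old)^z = 0.39^0.1909 = exp(0.1909 × -0.9416) = 0.8355
Fraction lost = 1 − 0.8355 = 0.1645

16.5%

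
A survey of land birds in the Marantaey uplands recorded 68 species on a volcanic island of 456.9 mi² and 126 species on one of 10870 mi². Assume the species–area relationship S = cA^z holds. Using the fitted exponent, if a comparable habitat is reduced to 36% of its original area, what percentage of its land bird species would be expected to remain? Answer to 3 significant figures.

z = ln(126/68) / ln(10870/456.9) = 0.6168 / 3.1693 = 0.1946
S_new/S_old = (A_new/A_old)^z = 0.36^0.1946 = exp(0.1946 × -1.0217) = 0.8197

82.0%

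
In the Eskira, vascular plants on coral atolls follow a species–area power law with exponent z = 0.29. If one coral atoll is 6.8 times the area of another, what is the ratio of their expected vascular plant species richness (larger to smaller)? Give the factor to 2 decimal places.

S₂/S₁ = (A₂/A₁)^z = 6.8^0.29
ln(S₂/S₁) = 0.29 × ln 6.8 = 0.29 × 1.9169 = 0.5559
S₂/S₁ = e^0.5559 ≈ 1.744

1.74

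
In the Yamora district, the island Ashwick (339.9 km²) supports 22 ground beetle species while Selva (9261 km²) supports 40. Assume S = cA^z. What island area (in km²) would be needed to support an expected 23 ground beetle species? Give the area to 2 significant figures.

z = ln(40/22) / ln(9261/339.9) = 0.5978 / 3.3049 = 0.1809
c = 22 / 339.9^0.1809 = 22 / 2.87 = 7.665
A = (23/7.665)^(1/0.1809) ⇒ ln A = ln(3.001)/0.1809 = 6.0744
A = e^6.0744 ≈ 434.6 km²

430 km²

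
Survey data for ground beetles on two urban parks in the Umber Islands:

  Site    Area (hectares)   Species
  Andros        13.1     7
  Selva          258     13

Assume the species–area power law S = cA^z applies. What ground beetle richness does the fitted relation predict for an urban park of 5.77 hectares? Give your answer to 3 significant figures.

5.90

z = ln(13/7) / ln(258/13.1) = 0.6190 / 2.9803 = 0.2077
c = 7 / 13.1^0.2077 = 7 / 1.706 = 4.102
S₃ = 4.102 × 5.77^0.2077 = 4.102 × 1.439 ≈ 5.904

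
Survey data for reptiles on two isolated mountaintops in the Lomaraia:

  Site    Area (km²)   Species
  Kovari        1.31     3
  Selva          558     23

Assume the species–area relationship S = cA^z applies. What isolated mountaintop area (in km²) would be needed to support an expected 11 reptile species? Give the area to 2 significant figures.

62 km²

z = ln(23/3) / ln(558/1.31) = 2.0369 / 6.0543 = 0.3364
c = 3 / 1.31^0.3364 = 3 / 1.095 = 2.739
A = (11/2.739)^(1/0.3364) ⇒ ln A = ln(4.015)/0.3364 = 4.1320
A = e^4.1320 ≈ 62.3 km²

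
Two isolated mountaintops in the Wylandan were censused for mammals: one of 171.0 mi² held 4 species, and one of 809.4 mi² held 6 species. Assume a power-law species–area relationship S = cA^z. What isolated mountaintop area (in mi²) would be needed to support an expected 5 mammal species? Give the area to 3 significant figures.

402 mi²

z = ln(6/4) / ln(809.4/171) = 0.4055 / 1.5546 = 0.2608
c = 4 / 171^0.2608 = 4 / 3.823 = 1.046
A = (5/1.046)^(1/0.2608) ⇒ ln A = ln(4.779)/0.2608 = 5.9972
A = e^5.9972 ≈ 402.3 mi²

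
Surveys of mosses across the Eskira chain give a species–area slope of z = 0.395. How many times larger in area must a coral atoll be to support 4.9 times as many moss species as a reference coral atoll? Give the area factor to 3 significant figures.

55.9

(A₂/A₁)^0.395 = 4.9, so A₂/A₁ = 4.9^(1/0.395) = 4.9^2.532
ln(A₂/A₁) = ln 4.9 / 0.395 = 1.5892 / 0.395 = 4.0234
A₂/A₁ = e^4.0234 ≈ 55.89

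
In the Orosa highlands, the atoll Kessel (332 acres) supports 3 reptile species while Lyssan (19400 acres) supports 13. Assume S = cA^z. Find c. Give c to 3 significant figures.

z = ln(S₂/S₁) / ln(A₂/A₁) = ln(13/3) / ln(19400/332) = 1.4663 / 4.0679 = 0.3605
c = S₁ / A₁^z = 3 / 332^0.3605 = 3 / 8.106 = 0.3701

0.370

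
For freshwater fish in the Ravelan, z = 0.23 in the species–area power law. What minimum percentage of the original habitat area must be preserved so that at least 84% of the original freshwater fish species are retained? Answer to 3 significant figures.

Need (A_new/A_old)^0.23 = 0.84, so A_new/A_old = 0.84^(1/0.23) = 0.84^4.348
ln(A_new/A_old) = ln 0.84 / 0.23 = -0.1744 / 0.23 = -0.7581
A_new/A_old = e^-0.7581 ≈ 0.4686

46.9%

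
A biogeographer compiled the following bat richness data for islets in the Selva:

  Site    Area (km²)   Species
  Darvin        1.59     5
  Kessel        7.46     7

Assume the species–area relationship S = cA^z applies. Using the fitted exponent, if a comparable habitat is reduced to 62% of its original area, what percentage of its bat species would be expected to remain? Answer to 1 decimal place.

90.1%

z = ln(7/5) / ln(7.46/1.59) = 0.3365 / 1.5458 = 0.2177
S_new/S_old = (A_new/A_old)^z = 0.62^0.2177 = exp(0.2177 × -0.4780) = 0.9012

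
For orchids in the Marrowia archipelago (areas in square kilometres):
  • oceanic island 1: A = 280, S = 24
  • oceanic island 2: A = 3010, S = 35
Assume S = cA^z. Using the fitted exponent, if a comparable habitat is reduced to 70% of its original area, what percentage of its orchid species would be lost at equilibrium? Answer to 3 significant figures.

z = ln(35/24) / ln(3010/280) = 0.3773 / 2.3749 = 0.1589
S_new/S_old = (A_new/A_old)^z = 0.7^0.1589 = exp(0.1589 × -0.3567) = 0.9449
Fraction lost = 1 − 0.9449 = 0.05509

5.51%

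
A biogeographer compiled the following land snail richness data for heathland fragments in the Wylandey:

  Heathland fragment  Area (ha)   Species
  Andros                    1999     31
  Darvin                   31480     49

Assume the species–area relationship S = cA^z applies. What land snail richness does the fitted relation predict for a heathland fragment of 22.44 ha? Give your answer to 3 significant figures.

14.7

z = ln(49/31) / ln(31480/1999) = 0.4578 / 2.7567 = 0.1661
c = 31 / 1999^0.1661 = 31 / 3.533 = 8.773
S₃ = 8.773 × 22.44^0.1661 = 8.773 × 1.676 ≈ 14.71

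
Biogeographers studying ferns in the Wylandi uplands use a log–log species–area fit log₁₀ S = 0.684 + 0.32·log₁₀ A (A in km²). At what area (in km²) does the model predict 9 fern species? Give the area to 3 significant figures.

6.99 km²

9 = 4.831 × A^0.32  ⇒  A^0.32 = 9/4.831 = 1.863
ln A = ln(1.863) / 0.32 = 0.6223 / 0.32 = 1.9446
A = e^1.9446 ≈ 6.99 km²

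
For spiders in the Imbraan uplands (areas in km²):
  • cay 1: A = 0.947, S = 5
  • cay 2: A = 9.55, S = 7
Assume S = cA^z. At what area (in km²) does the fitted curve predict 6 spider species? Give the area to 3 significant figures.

z = ln(7/5) / ln(9.55/0.947) = 0.3365 / 2.3110 = 0.1456
c = 5 / 0.947^0.1456 = 5 / 0.9921 = 5.04
A = (6/5.04)^(1/0.1456) ⇒ ln A = ln(1.191)/0.1456 = 1.1978
A = e^1.1978 ≈ 3.313 km²

3.31 km²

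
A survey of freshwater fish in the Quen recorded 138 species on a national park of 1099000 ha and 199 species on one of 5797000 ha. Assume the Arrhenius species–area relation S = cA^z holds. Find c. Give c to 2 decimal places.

z = ln(S₂/S₁) / ln(A₂/A₁) = ln(199/138) / ln(5797000/1099000) = 0.3661 / 1.6629 = 0.2201
c = S₁ / A₁^z = 138 / 1099000^0.2201 = 138 / 21.37 = 6.458

6.46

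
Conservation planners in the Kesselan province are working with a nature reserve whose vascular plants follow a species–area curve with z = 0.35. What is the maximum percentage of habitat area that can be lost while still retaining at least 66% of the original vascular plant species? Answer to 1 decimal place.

Need (A_new/A_old)^0.35 = 0.66, so A_new/A_old = 0.66^(1/0.35) = 0.66^2.857
ln(A_new/A_old) = ln 0.66 / 0.35 = -0.4155 / 0.35 = -1.1872
A_new/A_old = e^-1.1872 ≈ 0.3051
Fraction that can be lost = 1 − 0.3051 = 0.6949

69.5%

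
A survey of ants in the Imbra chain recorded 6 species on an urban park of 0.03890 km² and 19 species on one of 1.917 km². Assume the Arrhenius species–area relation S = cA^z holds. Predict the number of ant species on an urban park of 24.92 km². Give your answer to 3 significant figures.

40.6

z = ln(19/6) / ln(1.917/0.0389) = 1.1527 / 3.8975 = 0.2957
c = 6 / 0.0389^0.2957 = 6 / 0.3828 = 15.67
S₃ = 15.67 × 24.92^0.2957 = 15.67 × 2.588 ≈ 40.57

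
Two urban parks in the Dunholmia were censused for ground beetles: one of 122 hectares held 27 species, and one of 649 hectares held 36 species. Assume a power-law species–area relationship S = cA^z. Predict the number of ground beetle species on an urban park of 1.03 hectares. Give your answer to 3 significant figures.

z = ln(36/27) / ln(649/122) = 0.2877 / 1.6714 = 0.1721
c = 27 / 122^0.1721 = 27 / 2.286 = 11.81
S₃ = 11.81 × 1.03^0.1721 = 11.81 × 1.005 ≈ 11.87

11.9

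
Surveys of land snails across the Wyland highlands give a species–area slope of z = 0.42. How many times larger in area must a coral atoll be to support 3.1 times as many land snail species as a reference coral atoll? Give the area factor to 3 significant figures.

14.8

(A₂/A₁)^0.42 = 3.1, so A₂/A₁ = 3.1^(1/0.42) = 3.1^2.381
ln(A₂/A₁) = ln 3.1 / 0.42 = 1.1314 / 0.42 = 2.6938
A₂/A₁ = e^2.6938 ≈ 14.79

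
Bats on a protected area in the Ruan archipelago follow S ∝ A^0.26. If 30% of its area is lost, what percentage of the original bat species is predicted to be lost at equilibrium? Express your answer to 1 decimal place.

S_new/S_old = (A_new/A_old)^z = 0.7^0.26
= exp(0.26 × ln 0.7) = exp(0.26 × -0.3567) = exp(-0.0927) ≈ 0.9114
Fraction lost = 1 − 0.9114 = 0.08857

8.9%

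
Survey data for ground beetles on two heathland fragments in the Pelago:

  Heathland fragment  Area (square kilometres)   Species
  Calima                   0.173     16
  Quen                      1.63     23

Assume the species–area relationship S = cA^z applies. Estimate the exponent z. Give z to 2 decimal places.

0.16

Taking logs: ln S = ln c + z ln A, so z = (ln S₂ − ln S₁)/(ln A₂ − ln A₁).
z = ln(23/16) / ln(1.63/0.173) = ln(1.438) / ln(9.422) = 0.3629 / 2.2430 = 0.1618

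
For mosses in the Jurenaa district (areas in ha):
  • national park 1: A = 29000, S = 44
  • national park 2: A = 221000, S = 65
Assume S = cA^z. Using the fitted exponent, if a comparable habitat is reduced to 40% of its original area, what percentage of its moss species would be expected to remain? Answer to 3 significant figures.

z = ln(65/44) / ln(221000/29000) = 0.3902 / 2.0309 = 0.1921
S_new/S_old = (A_new/A_old)^z = 0.4^0.1921 = exp(0.1921 × -0.9163) = 0.8386

83.9%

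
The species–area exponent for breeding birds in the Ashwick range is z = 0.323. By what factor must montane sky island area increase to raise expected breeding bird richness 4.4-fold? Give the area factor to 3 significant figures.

(A₂/A₁)^0.323 = 4.4, so A₂/A₁ = 4.4^(1/0.323) = 4.4^3.096
ln(A₂/A₁) = ln 4.4 / 0.323 = 1.4816 / 0.323 = 4.5870
A₂/A₁ = e^4.5870 ≈ 98.2

98.2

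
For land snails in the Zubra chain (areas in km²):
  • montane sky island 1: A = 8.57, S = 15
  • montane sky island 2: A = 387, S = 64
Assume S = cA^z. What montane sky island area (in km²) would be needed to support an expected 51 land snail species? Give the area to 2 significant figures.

210 km²

z = ln(64/15) / ln(387/8.57) = 1.4508 / 3.8102 = 0.3808
c = 15 / 8.57^0.3808 = 15 / 2.266 = 6.62
A = (51/6.62)^(1/0.3808) ⇒ ln A = ln(7.704)/0.3808 = 5.3621
A = e^5.3621 ≈ 213.2 km²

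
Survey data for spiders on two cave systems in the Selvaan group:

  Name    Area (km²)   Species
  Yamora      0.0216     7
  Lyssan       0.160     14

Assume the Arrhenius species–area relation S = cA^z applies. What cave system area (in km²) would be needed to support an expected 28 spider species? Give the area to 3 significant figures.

z = ln(14/7) / ln(0.16/0.0216) = 0.6931 / 2.0025 = 0.3461
c = 7 / 0.0216^0.3461 = 7 / 0.2651 = 26.4
A = (28/26.4)^(1/0.3461) ⇒ ln A = ln(1.061)/0.3461 = 0.1699
A = e^0.1699 ≈ 1.185 km²

1.19 km²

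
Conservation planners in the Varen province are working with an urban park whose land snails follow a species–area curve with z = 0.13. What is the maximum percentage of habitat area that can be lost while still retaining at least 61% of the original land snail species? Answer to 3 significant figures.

97.8%

Need (A_new/A_old)^0.13 = 0.61, so A_new/A_old = 0.61^(1/0.13) = 0.61^7.692
ln(A_new/A_old) = ln 0.61 / 0.13 = -0.4943 / 0.13 = -3.8023
A_new/A_old = e^-3.8023 ≈ 0.02232
Fraction that can be lost = 1 − 0.02232 = 0.9777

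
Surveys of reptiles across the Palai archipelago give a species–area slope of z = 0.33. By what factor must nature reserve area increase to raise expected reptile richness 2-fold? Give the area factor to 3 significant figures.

(A₂/A₁)^0.33 = 2, so A₂/A₁ = 2^(1/0.33) = 2^3.03
ln(A₂/A₁) = ln 2 / 0.33 = 0.6931 / 0.33 = 2.1004
A₂/A₁ = e^2.1004 ≈ 8.17

8.17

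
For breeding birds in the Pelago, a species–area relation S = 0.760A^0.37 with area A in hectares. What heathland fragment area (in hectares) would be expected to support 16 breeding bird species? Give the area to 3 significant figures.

16 = 0.76 × A^0.37  ⇒  A^0.37 = 16/0.76 = 21.05
ln A = ln(21.05) / 0.37 = 3.0470 / 0.37 = 8.2352
A = e^8.2352 ≈ 3771 hectares

3770 hectares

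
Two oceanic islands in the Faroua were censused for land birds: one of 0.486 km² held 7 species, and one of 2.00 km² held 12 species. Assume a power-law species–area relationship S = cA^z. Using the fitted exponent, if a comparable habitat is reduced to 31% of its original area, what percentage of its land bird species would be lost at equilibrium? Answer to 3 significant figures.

36.0%

z = ln(12/7) / ln(2/0.486) = 0.5390 / 1.4147 = 0.3810
S_new/S_old = (A_new/A_old)^z = 0.31^0.3810 = exp(0.3810 × -1.1712) = 0.64
Fraction lost = 1 − 0.64 = 0.36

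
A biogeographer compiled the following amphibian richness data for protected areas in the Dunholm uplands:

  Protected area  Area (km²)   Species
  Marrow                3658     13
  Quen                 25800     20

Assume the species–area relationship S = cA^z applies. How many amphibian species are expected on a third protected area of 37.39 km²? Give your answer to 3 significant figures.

z = ln(20/13) / ln(25800/3658) = 0.4308 / 1.9535 = 0.2205
c = 13 / 3658^0.2205 = 13 / 6.106 = 2.129
S₃ = 2.129 × 37.39^0.2205 = 2.129 × 2.222 ≈ 4.731

4.73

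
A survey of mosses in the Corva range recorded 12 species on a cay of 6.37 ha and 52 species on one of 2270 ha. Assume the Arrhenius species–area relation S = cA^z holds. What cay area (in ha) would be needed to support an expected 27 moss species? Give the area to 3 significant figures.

z = ln(52/12) / ln(2270/6.37) = 1.4663 / 5.8759 = 0.2495
c = 12 / 6.37^0.2495 = 12 / 1.587 = 7.56
A = (27/7.56)^(1/0.2495) ⇒ ln A = ln(3.572)/0.2495 = 5.1012
A = e^5.1012 ≈ 164.2 ha

164 ha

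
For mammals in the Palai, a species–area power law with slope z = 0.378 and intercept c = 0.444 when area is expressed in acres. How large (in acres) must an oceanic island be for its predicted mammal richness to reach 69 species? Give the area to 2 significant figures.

630000 acres

69 = 0.444 × A^0.378  ⇒  A^0.378 = 69/0.444 = 155.4
ln A = ln(155.4) / 0.378 = 5.0460 / 0.378 = 13.3493
A = e^13.3493 ≈ 627378 acres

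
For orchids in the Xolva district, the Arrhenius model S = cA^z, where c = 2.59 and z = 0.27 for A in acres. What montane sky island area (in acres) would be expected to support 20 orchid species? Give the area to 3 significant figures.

20 = 2.59 × A^0.27  ⇒  A^0.27 = 20/2.59 = 7.722
ln A = ln(7.722) / 0.27 = 2.0441 / 0.27 = 7.5706
A = e^7.5706 ≈ 1940 acres

1940 acres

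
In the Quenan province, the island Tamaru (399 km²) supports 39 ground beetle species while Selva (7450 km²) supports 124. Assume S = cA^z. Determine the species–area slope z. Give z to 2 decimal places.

Taking logs: ln S = ln c + z ln A, so z = (ln S₂ − ln S₁)/(ln A₂ − ln A₁).
z = ln(124/39) / ln(7450/399) = ln(3.179) / ln(18.67) = 1.1567 / 2.9270 = 0.3952

0.40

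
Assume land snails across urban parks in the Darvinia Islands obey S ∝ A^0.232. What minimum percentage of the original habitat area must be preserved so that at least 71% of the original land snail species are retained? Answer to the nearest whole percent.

23%

Need (A_new/A_old)^0.232 = 0.71, so A_new/A_old = 0.71^(1/0.232) = 0.71^4.31
ln(A_new/A_old) = ln 0.71 / 0.232 = -0.3425 / 0.232 = -1.4763
A_new/A_old = e^-1.4763 ≈ 0.2285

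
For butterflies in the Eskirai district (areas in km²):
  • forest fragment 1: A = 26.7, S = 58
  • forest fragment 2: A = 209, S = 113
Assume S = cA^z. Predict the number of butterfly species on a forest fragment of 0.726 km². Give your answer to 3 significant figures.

z = ln(113/58) / ln(209/26.7) = 0.6669 / 2.0577 = 0.3241
c = 58 / 26.7^0.3241 = 58 / 2.9 = 20
S₃ = 20 × 0.726^0.3241 = 20 × 0.9014 ≈ 18.03

18.0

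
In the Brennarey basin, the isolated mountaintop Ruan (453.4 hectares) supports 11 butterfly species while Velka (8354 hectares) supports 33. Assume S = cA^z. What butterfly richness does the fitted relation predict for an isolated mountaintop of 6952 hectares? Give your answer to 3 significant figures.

30.8

z = ln(33/11) / ln(8354/453.4) = 1.0986 / 2.9137 = 0.3770
c = 11 / 453.4^0.3770 = 11 / 10.04 = 1.096
S₃ = 1.096 × 6952^0.3770 = 1.096 × 28.1 ≈ 30.79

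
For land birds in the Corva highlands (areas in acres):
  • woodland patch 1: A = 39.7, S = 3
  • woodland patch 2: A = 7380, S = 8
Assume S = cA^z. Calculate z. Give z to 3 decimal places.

0.188

Taking logs: ln S = ln c + z ln A, so z = (ln S₂ − ln S₁)/(ln A₂ − ln A₁).
z = ln(8/3) / ln(7380/39.7) = ln(2.667) / ln(185.9) = 0.9808 / 5.2252 = 0.1877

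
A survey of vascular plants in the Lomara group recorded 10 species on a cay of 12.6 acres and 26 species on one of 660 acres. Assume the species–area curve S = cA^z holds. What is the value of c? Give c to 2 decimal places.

z = ln(S₂/S₁) / ln(A₂/A₁) = ln(26/10) / ln(660/12.6) = 0.9555 / 3.9585 = 0.2414
c = S₁ / A₁^z = 10 / 12.6^0.2414 = 10 / 1.843 = 5.425

5.42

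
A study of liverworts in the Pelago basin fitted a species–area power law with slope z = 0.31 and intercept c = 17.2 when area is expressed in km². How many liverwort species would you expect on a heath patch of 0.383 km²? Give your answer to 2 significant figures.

13

S = 17.2 × 0.383^0.31 = 17.2 × 0.7427 ≈ 12.77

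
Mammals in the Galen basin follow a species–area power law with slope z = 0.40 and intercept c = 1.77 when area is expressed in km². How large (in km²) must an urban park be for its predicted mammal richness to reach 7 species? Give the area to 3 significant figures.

7 = 1.77 × A^0.4  ⇒  A^0.4 = 7/1.77 = 3.955
ln A = ln(3.955) / 0.4 = 1.3749 / 0.4 = 3.4373
A = e^3.4373 ≈ 31.1 km²

31.1 km²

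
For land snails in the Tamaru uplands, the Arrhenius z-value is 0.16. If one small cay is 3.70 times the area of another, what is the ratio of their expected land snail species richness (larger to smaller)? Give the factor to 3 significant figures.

1.23

S₂/S₁ = (A₂/A₁)^z = 3.7^0.16
ln(S₂/S₁) = 0.16 × ln 3.7 = 0.16 × 1.3083 = 0.2093
S₂/S₁ = e^0.2093 ≈ 1.233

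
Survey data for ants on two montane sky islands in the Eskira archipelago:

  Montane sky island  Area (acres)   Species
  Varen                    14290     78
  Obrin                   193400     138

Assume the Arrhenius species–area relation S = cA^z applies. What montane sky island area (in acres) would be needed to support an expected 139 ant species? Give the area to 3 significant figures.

200000 acres

z = ln(138/78) / ln(193400/14290) = 0.5705 / 2.6052 = 0.2190
c = 78 / 14290^0.2190 = 78 / 8.128 = 9.597
A = (139/9.597)^(1/0.2190) ⇒ ln A = ln(14.48)/0.2190 = 12.2055
A = e^12.2055 ≈ 199882 acres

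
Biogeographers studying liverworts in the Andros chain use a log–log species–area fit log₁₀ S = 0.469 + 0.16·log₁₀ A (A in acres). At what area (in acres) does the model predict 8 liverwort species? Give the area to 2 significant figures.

520 acres

8 = 2.944 × A^0.16  ⇒  A^0.16 = 8/2.944 = 2.717
ln A = ln(2.717) / 0.16 = 0.9995 / 0.16 = 6.2471
A = e^6.2471 ≈ 516.5 acres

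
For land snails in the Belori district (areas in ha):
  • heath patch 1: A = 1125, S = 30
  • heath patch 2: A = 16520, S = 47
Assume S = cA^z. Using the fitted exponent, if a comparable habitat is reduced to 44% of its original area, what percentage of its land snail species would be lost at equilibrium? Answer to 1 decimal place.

12.8%

z = ln(47/30) / ln(16520/1125) = 0.4490 / 2.6868 = 0.1671
S_new/S_old = (A_new/A_old)^z = 0.44^0.1671 = exp(0.1671 × -0.8210) = 0.8718
Fraction lost = 1 − 0.8718 = 0.1282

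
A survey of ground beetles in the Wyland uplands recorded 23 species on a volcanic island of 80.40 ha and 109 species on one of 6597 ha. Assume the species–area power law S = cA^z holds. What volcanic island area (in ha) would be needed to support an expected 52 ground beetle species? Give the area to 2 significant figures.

810 ha

z = ln(109/23) / ln(6597/80.4) = 1.5559 / 4.4074 = 0.3530
c = 23 / 80.4^0.3530 = 23 / 4.705 = 4.888
A = (52/4.888)^(1/0.3530) ⇒ ln A = ln(10.64)/0.3530 = 6.6978
A = e^6.6978 ≈ 810.6 ha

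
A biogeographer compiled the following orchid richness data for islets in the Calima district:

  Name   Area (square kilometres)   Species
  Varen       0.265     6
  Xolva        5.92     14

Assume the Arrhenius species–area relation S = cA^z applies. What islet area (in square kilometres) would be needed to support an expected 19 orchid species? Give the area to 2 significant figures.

18 square kilometres

z = ln(14/6) / ln(5.92/0.265) = 0.8473 / 3.1064 = 0.2728
c = 6 / 0.265^0.2728 = 6 / 0.6961 = 8.619
A = (19/8.619)^(1/0.2728) ⇒ ln A = ln(2.204)/0.2728 = 2.8979
A = e^2.8979 ≈ 18.14 square kilometres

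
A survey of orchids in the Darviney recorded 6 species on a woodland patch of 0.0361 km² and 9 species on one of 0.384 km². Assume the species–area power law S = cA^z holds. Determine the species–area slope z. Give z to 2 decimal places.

Taking logs: ln S = ln c + z ln A, so z = (ln S₂ − ln S₁)/(ln A₂ − ln A₁).
z = ln(9/6) / ln(0.384/0.0361) = ln(1.5) / ln(10.64) = 0.4055 / 2.3643 = 0.1715

0.17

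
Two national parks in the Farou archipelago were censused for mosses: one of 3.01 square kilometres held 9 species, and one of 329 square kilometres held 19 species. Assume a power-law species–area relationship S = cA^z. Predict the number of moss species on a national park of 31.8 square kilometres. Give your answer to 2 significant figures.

13

z = ln(19/9) / ln(329/3.01) = 0.7472 / 4.6941 = 0.1592
c = 9 / 3.01^0.1592 = 9 / 1.192 = 7.552
S₃ = 7.552 × 31.8^0.1592 = 7.552 × 1.734 ≈ 13.1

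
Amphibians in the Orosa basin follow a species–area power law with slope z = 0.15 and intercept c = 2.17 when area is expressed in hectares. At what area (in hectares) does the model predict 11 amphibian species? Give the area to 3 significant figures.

11 = 2.17 × A^0.15  ⇒  A^0.15 = 11/2.17 = 5.069
ln A = ln(5.069) / 0.15 = 1.6232 / 0.15 = 10.8211
A = e^10.8211 ≈ 50067 hectares

50100 hectares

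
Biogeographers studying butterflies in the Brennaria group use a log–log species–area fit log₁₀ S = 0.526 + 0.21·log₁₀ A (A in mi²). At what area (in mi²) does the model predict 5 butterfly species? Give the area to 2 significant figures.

6.7 mi²

5 = 3.357 × A^0.21  ⇒  A^0.21 = 5/3.357 = 1.489
ln A = ln(1.489) / 0.21 = 0.3983 / 0.21 = 1.8966
A = e^1.8966 ≈ 6.663 mi²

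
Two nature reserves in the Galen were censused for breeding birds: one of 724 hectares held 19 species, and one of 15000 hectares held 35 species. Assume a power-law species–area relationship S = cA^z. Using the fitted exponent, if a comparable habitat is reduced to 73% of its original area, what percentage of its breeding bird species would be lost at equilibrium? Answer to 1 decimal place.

6.1%

z = ln(35/19) / ln(15000/724) = 0.6109 / 3.0310 = 0.2016
S_new/S_old = (A_new/A_old)^z = 0.73^0.2016 = exp(0.2016 × -0.3147) = 0.9385
Fraction lost = 1 − 0.9385 = 0.06146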